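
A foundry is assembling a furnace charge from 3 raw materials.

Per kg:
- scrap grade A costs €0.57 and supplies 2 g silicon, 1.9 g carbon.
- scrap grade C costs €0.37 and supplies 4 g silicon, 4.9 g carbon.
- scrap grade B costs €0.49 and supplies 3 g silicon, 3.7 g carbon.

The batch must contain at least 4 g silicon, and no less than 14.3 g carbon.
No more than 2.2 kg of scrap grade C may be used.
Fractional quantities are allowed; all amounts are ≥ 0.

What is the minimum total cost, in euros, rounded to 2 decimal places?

Let x1 = kg of scrap grade A, x2 = kg of scrap grade C, x3 = kg of scrap grade B.
Minimize 0.57x1 + 0.37x2 + 0.49x3 with:
  2x1 + 4x2 + 3x3 ≥ 4   (silicon)
  1.9x1 + 4.9x2 + 3.7x3 ≥ 14.3   (carbon)
  x2 ≤ 2.2
  x1, x2, x3 ≥ 0.
The cheapest feasible vertex uses only scrap grade C, scrap grade B; scrap grade A is not used. There the carbon and the scrap grade C cap constraints are tight.
Solving gives x2 = 2.2, x3 = 0.9514.
Cost = 0.37·2.2 + 0.49·0.9514 = 1.2802.

€1.28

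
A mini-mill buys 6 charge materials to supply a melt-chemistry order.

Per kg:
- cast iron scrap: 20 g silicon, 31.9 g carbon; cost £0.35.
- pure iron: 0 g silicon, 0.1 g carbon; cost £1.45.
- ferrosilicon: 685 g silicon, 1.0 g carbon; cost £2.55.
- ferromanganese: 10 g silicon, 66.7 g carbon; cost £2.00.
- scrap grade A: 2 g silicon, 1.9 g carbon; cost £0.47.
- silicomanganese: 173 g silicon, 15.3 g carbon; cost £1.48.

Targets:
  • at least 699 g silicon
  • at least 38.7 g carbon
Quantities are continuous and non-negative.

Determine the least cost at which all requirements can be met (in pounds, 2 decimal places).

Set it up as a linear program. Let x1 = kg of cast iron scrap, x2 = kg of pure iron, x3 = kg of ferrosilicon, x4 = kg of ferromanganese, x5 = kg of scrap grade A, x6 = kg of silicomanganese.
Minimise 0.35x1 + 1.45x2 + 2.55x3 + 2x4 + 0.47x5 + 1.48x6 s.t.:
  20x1 + 685x3 + 10x4 + 2x5 + 173x6 ≥ 699   (silicon)
  31.9x1 + 0.1x2 + 1x3 + 66.7x4 + 1.9x5 + 15.3x6 ≥ 38.7   (carbon)
  x1, x2, x3, x4, x5, x6 ≥ 0.
At the optimum only cast iron scrap, ferrosilicon are positive (pure iron, ferromanganese, scrap grade A, silicomanganese = 0). There the silicon and carbon constraints are tight.
That vertex is x1 = 1.182, x3 = 0.9859.
Total cost: 0.35·1.182 + 2.55·0.9859 = 2.9277.

£2.93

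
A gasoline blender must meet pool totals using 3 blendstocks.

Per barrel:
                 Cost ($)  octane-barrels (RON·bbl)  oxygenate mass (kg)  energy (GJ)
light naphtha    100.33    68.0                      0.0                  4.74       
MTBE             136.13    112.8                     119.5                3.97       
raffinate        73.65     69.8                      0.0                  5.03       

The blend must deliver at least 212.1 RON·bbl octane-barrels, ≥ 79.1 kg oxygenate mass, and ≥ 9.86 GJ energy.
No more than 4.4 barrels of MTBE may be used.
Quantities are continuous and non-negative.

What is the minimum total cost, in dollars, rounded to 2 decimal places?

This is a linear program. Let x1 = barrels of light naphtha, x2 = barrels of MTBE, x3 = barrels of raffinate.
Minimise 100.33x1 + 136.13x2 + 73.65x3 with:
  68x1 + 112.8x2 + 69.8x3 ≥ 212.1   (octane-barrels)
  119.5x2 ≥ 79.1   (oxygenate mass)
  4.74x1 + 3.97x2 + 5.03x3 ≥ 9.86   (energy)
  x2 ≤ 4.4
  x1, x2, x3 ≥ 0.
The cheapest feasible vertex uses only MTBE, raffinate; light naphtha is not used. There the octane-barrels and oxygenate mass constraints are tight.
Solving gives x2 = 0.6619, x3 = 1.969.
Total cost: 136.13·0.6619 + 73.65·1.969 = 235.1213.

$235.12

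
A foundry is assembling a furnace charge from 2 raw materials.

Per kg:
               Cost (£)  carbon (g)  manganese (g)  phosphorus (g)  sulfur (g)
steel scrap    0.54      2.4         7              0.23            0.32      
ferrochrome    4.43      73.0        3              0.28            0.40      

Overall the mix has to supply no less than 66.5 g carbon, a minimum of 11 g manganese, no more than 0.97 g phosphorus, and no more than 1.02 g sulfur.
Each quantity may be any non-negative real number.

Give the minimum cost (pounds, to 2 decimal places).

Set it up as a linear program. Let x1 = kg of steel scrap, x2 = kg of ferrochrome.
min 0.54x1 + 4.43x2 s.t.:
  2.4x1 + 73x2 ≥ 66.5   (carbon)
  7x1 + 3x2 ≥ 11   (manganese)
  0.23x1 + 0.28x2 ≤ 0.97   (phosphorus)
  0.32x1 + 0.4x2 ≤ 1.02   (sulfur)
  x1, x2 ≥ 0.
Both inputs are positive at the optimum. The carbon and manganese requirements are met with equality.
That vertex is x1 = 1.198, x2 = 0.8716.
Objective = 0.54·1.198 + 4.43·0.8716 = 4.5081.

£4.51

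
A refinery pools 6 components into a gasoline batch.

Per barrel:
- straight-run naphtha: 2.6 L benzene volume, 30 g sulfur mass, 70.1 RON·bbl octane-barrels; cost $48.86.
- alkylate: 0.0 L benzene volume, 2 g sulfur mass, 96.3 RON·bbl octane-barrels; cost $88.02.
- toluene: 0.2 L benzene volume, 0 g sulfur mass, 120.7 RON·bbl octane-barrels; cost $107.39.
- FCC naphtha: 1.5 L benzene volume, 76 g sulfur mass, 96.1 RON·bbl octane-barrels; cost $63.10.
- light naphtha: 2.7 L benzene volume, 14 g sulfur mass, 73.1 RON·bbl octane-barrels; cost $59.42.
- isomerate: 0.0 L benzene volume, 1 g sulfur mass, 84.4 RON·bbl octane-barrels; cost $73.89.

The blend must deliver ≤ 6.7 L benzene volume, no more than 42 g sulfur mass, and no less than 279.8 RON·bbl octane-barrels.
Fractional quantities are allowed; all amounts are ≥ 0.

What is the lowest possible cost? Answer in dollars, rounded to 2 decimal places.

Let x1 = barrels of straight-run naphtha, x2 = barrels of alkylate, x3 = barrels of toluene, x4 = barrels of FCC naphtha, x5 = barrels of light naphtha, x6 = barrels of isomerate.
min 48.86x1 + 88.02x2 + 107.39x3 + 63.1x4 + 59.42x5 + 73.89x6 with:
  2.6x1 + 0.2x3 + 1.5x4 + 2.7x5 ≤ 6.7   (benzene volume)
  30x1 + 2x2 + 76x4 + 14x5 + 1x6 ≤ 42   (sulfur mass)
  70.1x1 + 96.3x2 + 120.7x3 + 96.1x4 + 73.1x5 + 84.4x6 ≥ 279.8   (octane-barrels)
  x1, x2, x3, x4, x5, x6 ≥ 0.
The optimal basis is {straight-run naphtha, isomerate}; alkylate, toluene, FCC naphtha, light naphtha drop out. Binding constraints: sulfur mass and octane-barrels.
Solving gives x1 = 1.3262, x6 = 2.2137.
Total cost: 48.86·1.3262 + 73.89·2.2137 = 228.3684.

$228.37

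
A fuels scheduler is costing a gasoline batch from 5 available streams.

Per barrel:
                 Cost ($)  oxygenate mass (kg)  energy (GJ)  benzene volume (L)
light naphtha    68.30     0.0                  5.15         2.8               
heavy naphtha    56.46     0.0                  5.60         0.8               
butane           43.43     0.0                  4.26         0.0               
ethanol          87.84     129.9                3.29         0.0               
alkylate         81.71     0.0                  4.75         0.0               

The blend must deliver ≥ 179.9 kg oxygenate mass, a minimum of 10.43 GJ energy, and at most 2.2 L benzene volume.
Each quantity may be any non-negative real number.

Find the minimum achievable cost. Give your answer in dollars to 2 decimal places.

Treat it as an LP. Let x1 = barrels of light naphtha, x2 = barrels of heavy naphtha, x3 = barrels of butane, x4 = barrels of ethanol, x5 = barrels of alkylate.
Minimize 68.3x1 + 56.46x2 + 43.43x3 + 87.84x4 + 81.71x5 s.t.:
  129.9x4 ≥ 179.9   (oxygenate mass)
  5.15x1 + 5.6x2 + 4.26x3 + 3.29x4 + 4.75x5 ≥ 10.43   (energy)
  2.8x1 + 0.8x2 ≤ 2.2   (benzene volume)
  x1, x2, x3, x4, x5 ≥ 0.
At the optimum only heavy naphtha, ethanol are positive (light naphtha, butane, alkylate = 0). Binding constraints: oxygenate mass and energy.
So heavy naphtha = 1.0489 barrels, ethanol = 1.3849 barrels.
Cost = 56.46·1.0489 + 87.84·1.3849 = 180.8705.

$180.87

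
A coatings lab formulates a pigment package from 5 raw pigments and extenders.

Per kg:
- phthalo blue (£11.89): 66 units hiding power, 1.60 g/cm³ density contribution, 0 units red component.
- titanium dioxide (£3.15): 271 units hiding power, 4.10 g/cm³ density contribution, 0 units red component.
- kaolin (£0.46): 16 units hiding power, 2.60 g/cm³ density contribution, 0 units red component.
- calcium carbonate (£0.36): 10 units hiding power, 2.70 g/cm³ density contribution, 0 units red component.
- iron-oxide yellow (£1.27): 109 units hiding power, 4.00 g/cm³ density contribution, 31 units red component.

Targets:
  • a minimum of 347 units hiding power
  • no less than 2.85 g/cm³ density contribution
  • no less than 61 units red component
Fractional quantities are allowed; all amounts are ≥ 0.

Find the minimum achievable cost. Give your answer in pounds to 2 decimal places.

Treat it as an LP. Let x1 = kg of phthalo blue, x2 = kg of titanium dioxide, x3 = kg of kaolin, x4 = kg of calcium carbonate, x5 = kg of iron-oxide yellow.
Minimise 11.89x1 + 3.15x2 + 0.46x3 + 0.36x4 + 1.27x5 s.t.:
  66x1 + 271x2 + 16x3 + 10x4 + 109x5 ≥ 347   (hiding power)
  1.6x1 + 4.1x2 + 2.6x3 + 2.7x4 + 4x5 ≥ 2.85   (density contribution)
  31x5 ≥ 61   (red component)
  x1, x2, x3, x4, x5 ≥ 0.
The minimum-cost mix takes nothing from phthalo blue, kaolin, calcium carbonate — only titanium dioxide, iron-oxide yellow. Binding constraints: hiding power and red component.
Optimal quantities: titanium dioxide = 0.489 kg, iron-oxide yellow = 1.968 kg.
Cost = 3.15·0.489 + 1.27·1.968 = 4.0397.

£4.04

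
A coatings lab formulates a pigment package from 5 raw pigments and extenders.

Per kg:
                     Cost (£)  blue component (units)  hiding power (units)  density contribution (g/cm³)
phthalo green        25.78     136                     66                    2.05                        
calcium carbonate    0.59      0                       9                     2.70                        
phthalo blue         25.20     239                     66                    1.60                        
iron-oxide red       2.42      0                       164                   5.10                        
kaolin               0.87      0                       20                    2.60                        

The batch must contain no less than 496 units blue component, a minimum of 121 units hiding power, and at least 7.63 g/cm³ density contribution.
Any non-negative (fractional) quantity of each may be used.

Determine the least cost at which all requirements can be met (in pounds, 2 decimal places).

£53.24

Let x1 = kg of phthalo green, x2 = kg of calcium carbonate, x3 = kg of phthalo blue, x4 = kg of iron-oxide red, x5 = kg of kaolin.
Minimize 25.78x1 + 0.59x2 + 25.2x3 + 2.42x4 + 0.87x5 s.t.:
  136x1 + 239x3 ≥ 496   (blue component)
  66x1 + 9x2 + 66x3 + 164x4 + 20x5 ≥ 121   (hiding power)
  2.05x1 + 2.7x2 + 1.6x3 + 5.1x4 + 2.6x5 ≥ 7.63   (density contribution)
  x1, x2, x3, x4, x5 ≥ 0.
The cheapest feasible vertex uses only calcium carbonate, phthalo blue; phthalo green, iron-oxide red, kaolin are not used. The blue component and density contribution requirements are met with equality.
Optimal quantities: calcium carbonate = 1.5961 kg, phthalo blue = 2.0753 kg.
Objective = 0.59·1.5961 + 25.2·2.0753 = 53.2393.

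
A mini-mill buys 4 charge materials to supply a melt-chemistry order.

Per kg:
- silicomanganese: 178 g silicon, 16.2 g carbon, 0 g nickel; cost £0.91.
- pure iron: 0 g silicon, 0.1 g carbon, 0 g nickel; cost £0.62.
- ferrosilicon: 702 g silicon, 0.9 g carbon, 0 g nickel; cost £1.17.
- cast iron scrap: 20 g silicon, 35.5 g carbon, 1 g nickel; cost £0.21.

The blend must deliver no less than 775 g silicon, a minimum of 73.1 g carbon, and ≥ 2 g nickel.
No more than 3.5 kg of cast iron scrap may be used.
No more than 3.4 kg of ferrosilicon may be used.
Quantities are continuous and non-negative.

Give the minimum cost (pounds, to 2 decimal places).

£1.65

Treat it as an LP. Let x1 = kg of silicomanganese, x2 = kg of pure iron, x3 = kg of ferrosilicon, x4 = kg of cast iron scrap.
min 0.91x1 + 0.62x2 + 1.17x3 + 0.21x4 with:
  178x1 + 702x3 + 20x4 ≥ 775   (silicon)
  16.2x1 + 0.1x2 + 0.9x3 + 35.5x4 ≥ 73.1   (carbon)
  1x4 ≥ 2   (nickel)
  x4 ≤ 3.5
  x3 ≤ 3.4
  x1, x2, x3, x4 ≥ 0.
At the optimum only ferrosilicon, cast iron scrap are positive (silicomanganese, pure iron = 0). Binding constraints: silicon and carbon.
So ferrosilicon = 1.046 kg, cast iron scrap = 2.033 kg.
Cost = 1.17·1.046 + 0.21·2.033 = 1.6508.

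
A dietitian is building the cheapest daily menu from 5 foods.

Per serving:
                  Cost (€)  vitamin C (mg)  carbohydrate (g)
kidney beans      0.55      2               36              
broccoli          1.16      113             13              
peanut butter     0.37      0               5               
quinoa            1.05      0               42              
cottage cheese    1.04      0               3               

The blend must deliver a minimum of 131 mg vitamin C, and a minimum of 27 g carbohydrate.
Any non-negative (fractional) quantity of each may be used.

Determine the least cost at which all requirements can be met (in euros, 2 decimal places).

Treat it as an LP. Let x1 = servings of kidney beans, x2 = servings of broccoli, x3 = servings of peanut butter, x4 = servings of quinoa, x5 = servings of cottage cheese.
min 0.55x1 + 1.16x2 + 0.37x3 + 1.05x4 + 1.04x5 s.t.:
  2x1 + 113x2 ≥ 131   (vitamin C)
  36x1 + 13x2 + 5x3 + 42x4 + 3x5 ≥ 27   (carbohydrate)
  x1, x2, x3, x4, x5 ≥ 0.
The minimum-cost mix takes nothing from peanut butter, quinoa, cottage cheese — only kidney beans, broccoli. There the vitamin C and carbohydrate constraints are tight.
So kidney beans = 0.3335 servings, broccoli = 1.153 servings.
Cost = 0.55·0.3335 + 1.16·1.153 = 1.5209.

€1.52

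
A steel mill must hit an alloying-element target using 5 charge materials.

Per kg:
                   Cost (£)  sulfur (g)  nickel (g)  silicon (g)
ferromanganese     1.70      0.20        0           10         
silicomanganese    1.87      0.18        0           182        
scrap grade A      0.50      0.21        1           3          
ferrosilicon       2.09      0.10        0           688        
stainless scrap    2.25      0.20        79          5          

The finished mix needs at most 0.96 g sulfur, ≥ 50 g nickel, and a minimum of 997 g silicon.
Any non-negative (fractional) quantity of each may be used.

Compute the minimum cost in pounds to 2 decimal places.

Set it up as a linear program. Let x1 = kg of ferromanganese, x2 = kg of silicomanganese, x3 = kg of scrap grade A, x4 = kg of ferrosilicon, x5 = kg of stainless scrap.
Minimize 1.7x1 + 1.87x2 + 0.5x3 + 2.09x4 + 2.25x5 s.t.:
  0.2x1 + 0.18x2 + 0.21x3 + 0.1x4 + 0.2x5 ≤ 0.96   (sulfur)
  1x3 + 79x5 ≥ 50   (nickel)
  10x1 + 182x2 + 3x3 + 688x4 + 5x5 ≥ 997   (silicon)
  x1, x2, x3, x4, x5 ≥ 0.
The minimum-cost mix takes nothing from ferromanganese, silicomanganese, scrap grade A — only ferrosilicon, stainless scrap. There the nickel and silicon constraints are tight.
Optimal quantities: ferrosilicon = 1.445 kg, stainless scrap = 0.6329 kg.
Hence cost = 2.09·1.445 + 2.25·0.6329 = £4.4441.

£4.44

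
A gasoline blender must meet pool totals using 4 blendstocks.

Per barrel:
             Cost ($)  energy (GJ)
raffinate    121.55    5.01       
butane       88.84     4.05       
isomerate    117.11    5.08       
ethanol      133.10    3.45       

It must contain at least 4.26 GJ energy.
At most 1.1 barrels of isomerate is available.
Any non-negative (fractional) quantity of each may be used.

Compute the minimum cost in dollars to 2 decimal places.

Treat it as an LP. Let x1 = barrels of raffinate, x2 = barrels of butane, x3 = barrels of isomerate, x4 = barrels of ethanol.
Minimize 121.55x1 + 88.84x2 + 117.11x3 + 133.1x4 with:
  5.01x1 + 4.05x2 + 5.08x3 + 3.45x4 ≥ 4.26   (energy)
  x3 ≤ 1.1
  x1, x2, x3, x4 ≥ 0.
The minimum-cost mix takes nothing from raffinate, isomerate, ethanol — only butane. The energy requirement is met with equality.
Optimal quantities: butane = 1.0519 barrels.
Hence cost = 88.84·1.0519 = $93.4508.

$93.45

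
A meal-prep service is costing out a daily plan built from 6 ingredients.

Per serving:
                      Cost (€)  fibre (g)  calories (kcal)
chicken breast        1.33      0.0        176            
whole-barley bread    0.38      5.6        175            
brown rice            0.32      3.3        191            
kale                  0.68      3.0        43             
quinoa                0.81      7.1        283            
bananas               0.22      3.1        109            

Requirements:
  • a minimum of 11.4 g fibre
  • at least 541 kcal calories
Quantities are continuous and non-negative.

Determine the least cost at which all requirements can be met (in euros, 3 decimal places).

Let x1 = servings of chicken breast, x2 = servings of whole-barley bread, x3 = servings of brown rice, x4 = servings of kale, x5 = servings of quinoa, x6 = servings of bananas.
Minimize 1.33x1 + 0.38x2 + 0.32x3 + 0.68x4 + 0.81x5 + 0.22x6 with:
  5.6x2 + 3.3x3 + 3x4 + 7.1x5 + 3.1x6 ≥ 11.4   (fibre)
  176x1 + 175x2 + 191x3 + 43x4 + 283x5 + 109x6 ≥ 541   (calories)
  x1, x2, x3, x4, x5, x6 ≥ 0.
The cheapest feasible vertex uses only brown rice, bananas; chicken breast, whole-barley bread, kale, quinoa are not used. Binding constraints: fibre and calories.
Solving gives x3 = 1.8696, x6 = 1.6872.
Objective = 0.32·1.8696 + 0.22·1.6872 = 0.96946.

€0.969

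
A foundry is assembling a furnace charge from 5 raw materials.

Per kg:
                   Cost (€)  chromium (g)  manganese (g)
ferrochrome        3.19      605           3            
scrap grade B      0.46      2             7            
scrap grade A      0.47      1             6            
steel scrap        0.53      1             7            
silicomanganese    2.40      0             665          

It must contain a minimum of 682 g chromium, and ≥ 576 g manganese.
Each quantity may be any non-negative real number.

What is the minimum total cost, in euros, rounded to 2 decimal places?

Treat it as an LP. Let x1 = kg of ferrochrome, x2 = kg of scrap grade B, x3 = kg of scrap grade A, x4 = kg of steel scrap, x5 = kg of silicomanganese.
Minimise 3.19x1 + 0.46x2 + 0.47x3 + 0.53x4 + 2.4x5 with:
  605x1 + 2x2 + 1x3 + 1x4 ≥ 682   (chromium)
  3x1 + 7x2 + 6x3 + 7x4 + 665x5 ≥ 576   (manganese)
  x1, x2, x3, x4, x5 ≥ 0.
The optimal basis is {ferrochrome, silicomanganese}; scrap grade B, scrap grade A, steel scrap drop out. There the chromium and manganese constraints are tight.
Solving gives x1 = 1.127, x5 = 0.8611.
Cost = 3.19·1.127 + 2.4·0.8611 = 5.6618.

€5.66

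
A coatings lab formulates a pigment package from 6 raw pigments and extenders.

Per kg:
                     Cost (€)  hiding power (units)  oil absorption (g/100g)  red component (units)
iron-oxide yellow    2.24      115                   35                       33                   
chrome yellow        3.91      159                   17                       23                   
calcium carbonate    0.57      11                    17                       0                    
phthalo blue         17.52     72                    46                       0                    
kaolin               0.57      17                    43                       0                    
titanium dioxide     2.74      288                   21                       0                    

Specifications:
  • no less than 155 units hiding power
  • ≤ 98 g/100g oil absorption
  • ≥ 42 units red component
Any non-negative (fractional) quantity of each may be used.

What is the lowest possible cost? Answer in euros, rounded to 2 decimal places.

Treat it as an LP. Let x1 = kg of iron-oxide yellow, x2 = kg of chrome yellow, x3 = kg of calcium carbonate, x4 = kg of phthalo blue, x5 = kg of kaolin, x6 = kg of titanium dioxide.
Minimize 2.24x1 + 3.91x2 + 0.57x3 + 17.52x4 + 0.57x5 + 2.74x6 s.t.:
  115x1 + 159x2 + 11x3 + 72x4 + 17x5 + 288x6 ≥ 155   (hiding power)
  35x1 + 17x2 + 17x3 + 46x4 + 43x5 + 21x6 ≤ 98   (oil absorption)
  33x1 + 23x2 ≥ 42   (red component)
  x1, x2, x3, x4, x5, x6 ≥ 0.
The minimum-cost mix takes nothing from chrome yellow, calcium carbonate, phthalo blue, kaolin — only iron-oxide yellow, titanium dioxide. There the hiding power and red component constraints are tight.
So iron-oxide yellow = 1.273 kg, titanium dioxide = 0.02999 kg.
Total cost: 2.24·1.273 + 2.74·0.02999 = 2.9337.

€2.93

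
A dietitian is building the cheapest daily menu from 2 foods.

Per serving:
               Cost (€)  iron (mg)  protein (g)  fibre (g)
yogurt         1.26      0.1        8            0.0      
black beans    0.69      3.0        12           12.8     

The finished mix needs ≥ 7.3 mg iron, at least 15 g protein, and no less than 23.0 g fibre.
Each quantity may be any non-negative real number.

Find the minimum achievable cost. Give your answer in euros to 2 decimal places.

Set it up as a linear program. Let x1 = servings of yogurt, x2 = servings of black beans.
Minimise 1.26x1 + 0.69x2 subject to:
  0.1x1 + 3x2 ≥ 7.3   (iron)
  8x1 + 12x2 ≥ 15   (protein)
  12.8x2 ≥ 23   (fibre)
  x1, x2 ≥ 0.
The cheapest feasible vertex uses only black beans; yogurt is not used. Binding constraint: iron.
Optimal quantities: black beans = 2.433 servings.
Total cost: 0.69·2.433 = 1.6788.

€1.68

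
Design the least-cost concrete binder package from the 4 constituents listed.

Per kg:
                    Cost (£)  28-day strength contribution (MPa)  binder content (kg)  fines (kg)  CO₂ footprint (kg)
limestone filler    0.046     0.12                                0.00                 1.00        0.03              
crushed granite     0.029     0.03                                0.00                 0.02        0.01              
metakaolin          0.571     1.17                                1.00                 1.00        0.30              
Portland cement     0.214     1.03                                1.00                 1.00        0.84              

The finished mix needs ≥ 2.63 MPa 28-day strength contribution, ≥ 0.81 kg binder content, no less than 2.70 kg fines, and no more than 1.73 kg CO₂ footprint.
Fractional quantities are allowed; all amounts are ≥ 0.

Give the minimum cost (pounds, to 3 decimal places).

£0.675

Let x1 = kg of limestone filler, x2 = kg of crushed granite, x3 = kg of metakaolin, x4 = kg of Portland cement.
min 0.046x1 + 0.029x2 + 0.571x3 + 0.214x4 with:
  0.12x1 + 0.03x2 + 1.17x3 + 1.03x4 ≥ 2.63   (28-day strength contribution)
  1x3 + 1x4 ≥ 0.81   (binder content)
  1x1 + 0.02x2 + 1x3 + 1x4 ≥ 2.7   (fines)
  0.03x1 + 0.01x2 + 0.3x3 + 0.84x4 ≤ 1.73   (CO₂ footprint)
  x1, x2, x3, x4 ≥ 0.
The optimal basis is {limestone filler, Portland cement}; crushed granite, metakaolin drop out. The 28-day strength contribution and CO₂ footprint requirements are met with equality.
Optimal quantities: limestone filler = 6.113 kg, Portland cement = 1.841 kg.
Cost = 0.046·6.113 + 0.214·1.841 = 0.67517.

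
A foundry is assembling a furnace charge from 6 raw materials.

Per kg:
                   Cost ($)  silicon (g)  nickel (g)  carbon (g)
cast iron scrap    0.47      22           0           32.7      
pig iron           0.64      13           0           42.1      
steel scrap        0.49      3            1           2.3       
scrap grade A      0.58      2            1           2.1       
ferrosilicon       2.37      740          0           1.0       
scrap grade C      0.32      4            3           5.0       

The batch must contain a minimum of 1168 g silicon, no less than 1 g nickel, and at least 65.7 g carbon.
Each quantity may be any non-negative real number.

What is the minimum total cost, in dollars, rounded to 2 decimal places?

$4.61

Treat it as an LP. Let x1 = kg of cast iron scrap, x2 = kg of pig iron, x3 = kg of steel scrap, x4 = kg of scrap grade A, x5 = kg of ferrosilicon, x6 = kg of scrap grade C.
Minimise 0.47x1 + 0.64x2 + 0.49x3 + 0.58x4 + 2.37x5 + 0.32x6 with:
  22x1 + 13x2 + 3x3 + 2x4 + 740x5 + 4x6 ≥ 1168   (silicon)
  1x3 + 1x4 + 3x6 ≥ 1   (nickel)
  32.7x1 + 42.1x2 + 2.3x3 + 2.1x4 + 1x5 + 5x6 ≥ 65.7   (carbon)
  x1, x2, x3, x4, x5, x6 ≥ 0.
At the optimum only cast iron scrap, ferrosilicon, scrap grade C are positive (pig iron, steel scrap, scrap grade A = 0). There the silicon, nickel, carbon constraints are tight.
That vertex is x1 = 1.912, x5 = 1.52, x6 = 0.3333.
Total cost: 0.47·1.912 + 2.37·1.52 + 0.32·0.3333 = 4.6077.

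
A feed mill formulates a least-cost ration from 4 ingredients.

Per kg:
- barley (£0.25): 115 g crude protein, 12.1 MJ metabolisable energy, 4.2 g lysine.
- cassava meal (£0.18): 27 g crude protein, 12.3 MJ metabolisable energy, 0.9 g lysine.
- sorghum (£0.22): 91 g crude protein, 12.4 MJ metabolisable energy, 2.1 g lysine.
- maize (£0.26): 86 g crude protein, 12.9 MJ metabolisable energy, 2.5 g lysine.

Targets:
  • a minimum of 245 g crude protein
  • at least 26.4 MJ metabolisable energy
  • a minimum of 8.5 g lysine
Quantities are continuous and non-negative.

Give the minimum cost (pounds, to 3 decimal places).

£0.537

Treat it as an LP. Let x1 = kg of barley, x2 = kg of cassava meal, x3 = kg of sorghum, x4 = kg of maize.
min 0.25x1 + 0.18x2 + 0.22x3 + 0.26x4 subject to:
  115x1 + 27x2 + 91x3 + 86x4 ≥ 245   (crude protein)
  12.1x1 + 12.3x2 + 12.4x3 + 12.9x4 ≥ 26.4   (metabolisable energy)
  4.2x1 + 0.9x2 + 2.1x3 + 2.5x4 ≥ 8.5   (lysine)
  x1, x2, x3, x4 ≥ 0.
The optimal basis is {barley, sorghum}; cassava meal, maize drop out. The crude protein and metabolisable energy requirements are met with equality.
That vertex is x1 = 1.956, x3 = 0.2201.
Total cost: 0.25·1.956 + 0.22·0.2201 = 0.53742.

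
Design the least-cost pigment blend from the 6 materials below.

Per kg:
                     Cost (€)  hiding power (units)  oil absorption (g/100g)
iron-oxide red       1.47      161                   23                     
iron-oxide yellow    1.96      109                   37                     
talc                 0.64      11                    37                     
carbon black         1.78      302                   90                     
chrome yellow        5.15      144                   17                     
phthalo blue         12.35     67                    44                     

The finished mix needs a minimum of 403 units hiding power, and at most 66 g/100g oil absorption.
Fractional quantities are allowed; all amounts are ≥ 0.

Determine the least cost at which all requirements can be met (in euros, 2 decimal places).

€3.50

This is a linear program. Let x1 = kg of iron-oxide red, x2 = kg of iron-oxide yellow, x3 = kg of talc, x4 = kg of carbon black, x5 = kg of chrome yellow, x6 = kg of phthalo blue.
Minimise 1.47x1 + 1.96x2 + 0.64x3 + 1.78x4 + 5.15x5 + 12.35x6 s.t.:
  161x1 + 109x2 + 11x3 + 302x4 + 144x5 + 67x6 ≥ 403   (hiding power)
  23x1 + 37x2 + 37x3 + 90x4 + 17x5 + 44x6 ≤ 66   (oil absorption)
  x1, x2, x3, x4, x5, x6 ≥ 0.
The optimal basis is {iron-oxide red, carbon black}; iron-oxide yellow, talc, chrome yellow, phthalo blue drop out. There the hiding power and oil absorption constraints are tight.
Optimal quantities: iron-oxide red = 2.166 kg, carbon black = 0.1799 kg.
Cost = 1.47·2.166 + 1.78·0.1799 = 3.5042.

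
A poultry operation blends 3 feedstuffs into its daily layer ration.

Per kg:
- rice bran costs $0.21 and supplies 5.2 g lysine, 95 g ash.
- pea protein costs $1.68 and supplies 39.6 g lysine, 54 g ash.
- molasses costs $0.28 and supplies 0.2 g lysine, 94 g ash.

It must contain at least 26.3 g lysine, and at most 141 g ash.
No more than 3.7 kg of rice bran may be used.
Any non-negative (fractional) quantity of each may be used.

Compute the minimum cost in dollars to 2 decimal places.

$1.10

Treat it as an LP. Let x1 = kg of rice bran, x2 = kg of pea protein, x3 = kg of molasses.
Minimise 0.21x1 + 1.68x2 + 0.28x3 s.t.:
  5.2x1 + 39.6x2 + 0.2x3 ≥ 26.3   (lysine)
  95x1 + 54x2 + 94x3 ≤ 141   (ash)
  x1 ≤ 3.7
  x1, x2, x3 ≥ 0.
The cheapest feasible vertex uses only rice bran, pea protein; molasses is not used. Binding constraints: lysine and ash.
That vertex is x1 = 1.196, x2 = 0.5071.
Objective = 0.21·1.196 + 1.68·0.5071 = 1.1031.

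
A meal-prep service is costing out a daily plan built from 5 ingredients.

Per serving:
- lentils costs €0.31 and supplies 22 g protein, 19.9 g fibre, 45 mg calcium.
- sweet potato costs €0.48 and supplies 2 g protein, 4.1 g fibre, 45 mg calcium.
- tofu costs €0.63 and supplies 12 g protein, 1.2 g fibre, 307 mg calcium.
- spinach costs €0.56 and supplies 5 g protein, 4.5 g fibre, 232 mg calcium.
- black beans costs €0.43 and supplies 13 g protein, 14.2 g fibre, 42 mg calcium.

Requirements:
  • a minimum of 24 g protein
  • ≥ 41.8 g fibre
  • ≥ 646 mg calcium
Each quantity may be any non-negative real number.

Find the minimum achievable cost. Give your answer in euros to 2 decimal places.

€1.76

Set it up as a linear program. Let x1 = servings of lentils, x2 = servings of sweet potato, x3 = servings of tofu, x4 = servings of spinach, x5 = servings of black beans.
Minimize 0.31x1 + 0.48x2 + 0.63x3 + 0.56x4 + 0.43x5 with:
  22x1 + 2x2 + 12x3 + 5x4 + 13x5 ≥ 24   (protein)
  19.9x1 + 4.1x2 + 1.2x3 + 4.5x4 + 14.2x5 ≥ 41.8   (fibre)
  45x1 + 45x2 + 307x3 + 232x4 + 42x5 ≥ 646   (calcium)
  x1, x2, x3, x4, x5 ≥ 0.
The optimal basis is {lentils, tofu}; sweet potato, spinach, black beans drop out. Binding constraints: fibre and calcium.
Solving gives x1 = 1.991, x3 = 1.812.
Objective = 0.31·1.991 + 0.63·1.812 = 1.7588.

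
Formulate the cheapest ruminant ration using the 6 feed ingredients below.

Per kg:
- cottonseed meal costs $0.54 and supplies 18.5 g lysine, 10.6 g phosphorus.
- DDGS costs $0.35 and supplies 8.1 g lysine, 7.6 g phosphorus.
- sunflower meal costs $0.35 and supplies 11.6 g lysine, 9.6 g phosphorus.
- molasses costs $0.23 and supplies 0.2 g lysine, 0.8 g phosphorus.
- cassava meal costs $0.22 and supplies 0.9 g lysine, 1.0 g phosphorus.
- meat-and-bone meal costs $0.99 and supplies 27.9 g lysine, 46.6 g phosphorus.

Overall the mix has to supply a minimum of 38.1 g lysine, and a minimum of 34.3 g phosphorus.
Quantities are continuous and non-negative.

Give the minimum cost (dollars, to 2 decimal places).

Let x1 = kg of cottonseed meal, x2 = kg of DDGS, x3 = kg of sunflower meal, x4 = kg of molasses, x5 = kg of cassava meal, x6 = kg of meat-and-bone meal.
min 0.54x1 + 0.35x2 + 0.35x3 + 0.23x4 + 0.22x5 + 0.99x6 s.t.:
  18.5x1 + 8.1x2 + 11.6x3 + 0.2x4 + 0.9x5 + 27.9x6 ≥ 38.1   (lysine)
  10.6x1 + 7.6x2 + 9.6x3 + 0.8x4 + 1x5 + 46.6x6 ≥ 34.3   (phosphorus)
  x1, x2, x3, x4, x5, x6 ≥ 0.
The optimal basis is {sunflower meal, meat-and-bone meal}; cottonseed meal, DDGS, molasses, cassava meal drop out. The lysine and phosphorus requirements are met with equality.
That vertex is x3 = 3.001, x6 = 0.1178.
Cost = 0.35·3.001 + 0.99·0.1178 = 1.1670.

$1.17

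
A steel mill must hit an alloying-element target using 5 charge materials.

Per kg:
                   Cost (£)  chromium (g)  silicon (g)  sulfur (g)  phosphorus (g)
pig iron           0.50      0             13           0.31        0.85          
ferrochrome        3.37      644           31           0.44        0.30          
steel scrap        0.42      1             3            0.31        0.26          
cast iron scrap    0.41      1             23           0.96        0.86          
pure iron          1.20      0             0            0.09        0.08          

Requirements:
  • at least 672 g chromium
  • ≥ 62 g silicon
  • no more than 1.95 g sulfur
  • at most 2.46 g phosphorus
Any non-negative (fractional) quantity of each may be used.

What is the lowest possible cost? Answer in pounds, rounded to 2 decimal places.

£4.04

Set it up as a linear program. Let x1 = kg of pig iron, x2 = kg of ferrochrome, x3 = kg of steel scrap, x4 = kg of cast iron scrap, x5 = kg of pure iron.
Minimise 0.5x1 + 3.37x2 + 0.42x3 + 0.41x4 + 1.2x5 subject to:
  644x2 + 1x3 + 1x4 ≥ 672   (chromium)
  13x1 + 31x2 + 3x3 + 23x4 ≥ 62   (silicon)
  0.31x1 + 0.44x2 + 0.31x3 + 0.96x4 + 0.09x5 ≤ 1.95   (sulfur)
  0.85x1 + 0.3x2 + 0.26x3 + 0.86x4 + 0.08x5 ≤ 2.46   (phosphorus)
  x1, x2, x3, x4, x5 ≥ 0.
The minimum-cost mix takes nothing from pig iron, steel scrap, pure iron — only ferrochrome, cast iron scrap. Binding constraints: chromium and silicon.
That vertex is x2 = 1.041, x4 = 1.292.
Objective = 3.37·1.041 + 0.41·1.292 = 4.0379.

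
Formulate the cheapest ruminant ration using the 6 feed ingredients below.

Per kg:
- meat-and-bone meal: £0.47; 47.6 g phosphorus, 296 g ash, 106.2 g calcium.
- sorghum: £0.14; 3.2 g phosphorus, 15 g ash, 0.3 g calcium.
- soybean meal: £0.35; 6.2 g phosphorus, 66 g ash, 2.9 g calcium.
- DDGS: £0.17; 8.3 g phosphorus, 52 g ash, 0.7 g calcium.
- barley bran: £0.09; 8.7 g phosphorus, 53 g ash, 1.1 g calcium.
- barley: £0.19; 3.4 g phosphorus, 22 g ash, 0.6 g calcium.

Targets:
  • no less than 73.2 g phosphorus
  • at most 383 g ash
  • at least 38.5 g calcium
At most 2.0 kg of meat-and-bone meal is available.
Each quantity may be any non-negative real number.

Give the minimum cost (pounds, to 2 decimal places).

£2.29

Let x1 = kg of meat-and-bone meal, x2 = kg of sorghum, x3 = kg of soybean meal, x4 = kg of DDGS, x5 = kg of barley bran, x6 = kg of barley.
Minimize 0.47x1 + 0.14x2 + 0.35x3 + 0.17x4 + 0.09x5 + 0.19x6 subject to:
  47.6x1 + 3.2x2 + 6.2x3 + 8.3x4 + 8.7x5 + 3.4x6 ≥ 73.2   (phosphorus)
  296x1 + 15x2 + 66x3 + 52x4 + 53x5 + 22x6 ≤ 383   (ash)
  106.2x1 + 0.3x2 + 2.9x3 + 0.7x4 + 1.1x5 + 0.6x6 ≥ 38.5   (calcium)
  x1 ≤ 2
  x1, x2, x3, x4, x5, x6 ≥ 0.
The cheapest feasible vertex uses only meat-and-bone meal, sorghum, barley bran; soybean meal, DDGS, barley are not used. There the phosphorus, ash, calcium constraints are tight.
Optimal quantities: meat-and-bone meal = 0.307 kg, sorghum = 14.41 kg, barley bran = 1.433 kg.
Cost = 0.47·0.307 + 0.14·14.41 + 0.09·1.433 = 2.2907.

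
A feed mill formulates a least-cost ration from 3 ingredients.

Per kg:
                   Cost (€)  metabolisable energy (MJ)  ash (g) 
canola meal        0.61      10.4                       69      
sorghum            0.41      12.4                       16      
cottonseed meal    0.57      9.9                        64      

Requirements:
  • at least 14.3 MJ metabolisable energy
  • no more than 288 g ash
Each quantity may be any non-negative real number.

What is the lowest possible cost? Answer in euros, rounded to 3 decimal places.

This is a linear program. Let x1 = kg of canola meal, x2 = kg of sorghum, x3 = kg of cottonseed meal.
Minimise 0.61x1 + 0.41x2 + 0.57x3 with:
  10.4x1 + 12.4x2 + 9.9x3 ≥ 14.3   (metabolisable energy)
  69x1 + 16x2 + 64x3 ≤ 288   (ash)
  x1, x2, x3 ≥ 0.
At the optimum only sorghum is positive (canola meal, cottonseed meal = 0). The metabolisable energy requirement is met with equality.
Optimal quantities: sorghum = 1.153 kg.
Cost = 0.41·1.153 = 0.47273.

€0.473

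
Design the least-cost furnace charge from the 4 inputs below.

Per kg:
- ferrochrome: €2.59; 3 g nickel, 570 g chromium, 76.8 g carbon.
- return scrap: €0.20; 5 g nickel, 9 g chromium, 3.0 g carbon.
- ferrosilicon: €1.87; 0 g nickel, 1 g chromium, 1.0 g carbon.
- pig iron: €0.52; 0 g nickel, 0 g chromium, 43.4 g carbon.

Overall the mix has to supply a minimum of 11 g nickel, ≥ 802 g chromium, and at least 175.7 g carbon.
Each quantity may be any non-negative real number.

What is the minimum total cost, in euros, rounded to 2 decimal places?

€4.64

Let x1 = kg of ferrochrome, x2 = kg of return scrap, x3 = kg of ferrosilicon, x4 = kg of pig iron.
Minimise 2.59x1 + 0.2x2 + 1.87x3 + 0.52x4 with:
  3x1 + 5x2 ≥ 11   (nickel)
  570x1 + 9x2 + 1x3 ≥ 802   (chromium)
  76.8x1 + 3x2 + 1x3 + 43.4x4 ≥ 175.7   (carbon)
  x1, x2, x3, x4 ≥ 0.
The minimum-cost mix takes nothing from ferrosilicon — only ferrochrome, return scrap, pig iron. The nickel, chromium, carbon requirements are met with equality.
Optimal quantities: ferrochrome = 1.385 kg, return scrap = 1.369 kg, pig iron = 1.502 kg.
Total cost: 2.59·1.385 + 0.2·1.369 + 0.52·1.502 = 4.6420.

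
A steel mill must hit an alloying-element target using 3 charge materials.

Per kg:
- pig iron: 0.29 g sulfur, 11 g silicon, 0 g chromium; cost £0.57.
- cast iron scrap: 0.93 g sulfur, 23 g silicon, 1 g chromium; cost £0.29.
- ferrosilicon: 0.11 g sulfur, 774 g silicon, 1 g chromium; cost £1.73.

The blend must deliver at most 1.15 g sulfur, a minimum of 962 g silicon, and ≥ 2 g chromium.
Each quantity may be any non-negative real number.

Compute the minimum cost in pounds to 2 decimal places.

£2.34

Set it up as a linear program. Let x1 = kg of pig iron, x2 = kg of cast iron scrap, x3 = kg of ferrosilicon.
min 0.57x1 + 0.29x2 + 1.73x3 subject to:
  0.29x1 + 0.93x2 + 0.11x3 ≤ 1.15   (sulfur)
  11x1 + 23x2 + 774x3 ≥ 962   (silicon)
  1x2 + 1x3 ≥ 2   (chromium)
  x1, x2, x3 ≥ 0.
The minimum-cost mix takes nothing from pig iron — only cast iron scrap, ferrosilicon. Binding constraints: silicon and chromium.
Optimal quantities: cast iron scrap = 0.7803 kg, ferrosilicon = 1.22 kg.
Hence cost = 0.29·0.7803 + 1.73·1.22 = £2.3369.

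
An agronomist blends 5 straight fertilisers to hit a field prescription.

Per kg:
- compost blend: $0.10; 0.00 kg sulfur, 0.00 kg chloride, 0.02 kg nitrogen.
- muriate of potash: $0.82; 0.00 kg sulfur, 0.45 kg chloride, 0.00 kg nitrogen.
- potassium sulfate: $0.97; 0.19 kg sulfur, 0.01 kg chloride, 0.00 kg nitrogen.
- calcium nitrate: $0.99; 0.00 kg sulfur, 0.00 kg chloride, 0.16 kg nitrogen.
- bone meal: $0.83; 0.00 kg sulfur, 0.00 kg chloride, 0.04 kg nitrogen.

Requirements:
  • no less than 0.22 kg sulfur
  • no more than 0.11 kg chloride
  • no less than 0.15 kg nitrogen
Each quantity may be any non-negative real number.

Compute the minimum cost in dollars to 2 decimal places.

$1.87

Set it up as a linear program. Let x1 = kg of compost blend, x2 = kg of muriate of potash, x3 = kg of potassium sulfate, x4 = kg of calcium nitrate, x5 = kg of bone meal.
Minimize 0.1x1 + 0.82x2 + 0.97x3 + 0.99x4 + 0.83x5 subject to:
  0.19x3 ≥ 0.22   (sulfur)
  0.45x2 + 0.01x3 ≤ 0.11   (chloride)
  0.02x1 + 0.16x4 + 0.04x5 ≥ 0.15   (nitrogen)
  x1, x2, x3, x4, x5 ≥ 0.
The cheapest feasible vertex uses only compost blend, potassium sulfate; muriate of potash, calcium nitrate, bone meal are not used. Binding constraints: sulfur and nitrogen.
Solving gives x1 = 7.5, x3 = 1.158.
Total cost: 0.1·7.5 + 0.97·1.158 = 1.8733.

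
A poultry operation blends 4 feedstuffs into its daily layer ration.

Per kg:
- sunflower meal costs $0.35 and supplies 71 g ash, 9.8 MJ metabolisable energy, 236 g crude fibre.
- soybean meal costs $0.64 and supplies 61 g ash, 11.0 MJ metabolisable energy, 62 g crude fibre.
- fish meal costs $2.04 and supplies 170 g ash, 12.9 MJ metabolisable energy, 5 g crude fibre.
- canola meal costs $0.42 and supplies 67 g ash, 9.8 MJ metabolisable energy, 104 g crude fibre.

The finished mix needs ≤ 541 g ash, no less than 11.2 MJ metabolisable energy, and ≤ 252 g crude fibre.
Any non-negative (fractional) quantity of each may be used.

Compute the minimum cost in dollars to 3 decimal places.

$0.409

Treat it as an LP. Let x1 = kg of sunflower meal, x2 = kg of soybean meal, x3 = kg of fish meal, x4 = kg of canola meal.
min 0.35x1 + 0.64x2 + 2.04x3 + 0.42x4 s.t.:
  71x1 + 61x2 + 170x3 + 67x4 ≤ 541   (ash)
  9.8x1 + 11x2 + 12.9x3 + 9.8x4 ≥ 11.2   (metabolisable energy)
  236x1 + 62x2 + 5x3 + 104x4 ≤ 252   (crude fibre)
  x1, x2, x3, x4 ≥ 0.
At the optimum only sunflower meal, canola meal are positive (soybean meal, fish meal = 0). The metabolisable energy and crude fibre requirements are met with equality.
That vertex is x1 = 1.0087, x4 = 0.1342.
Total cost: 0.35·1.0087 + 0.42·0.1342 = 0.40941.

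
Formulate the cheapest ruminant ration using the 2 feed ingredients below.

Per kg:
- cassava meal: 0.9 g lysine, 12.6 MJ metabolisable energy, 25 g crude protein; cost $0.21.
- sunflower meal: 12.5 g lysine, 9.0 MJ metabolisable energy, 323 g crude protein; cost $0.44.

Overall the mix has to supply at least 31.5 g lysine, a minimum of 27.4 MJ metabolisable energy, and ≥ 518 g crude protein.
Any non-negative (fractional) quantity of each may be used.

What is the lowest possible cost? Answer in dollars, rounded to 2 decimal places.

Let x1 = kg of cassava meal, x2 = kg of sunflower meal.
Minimize 0.21x1 + 0.44x2 s.t.:
  0.9x1 + 12.5x2 ≥ 31.5   (lysine)
  12.6x1 + 9x2 ≥ 27.4   (metabolisable energy)
  25x1 + 323x2 ≥ 518   (crude protein)
  x1, x2 ≥ 0.
Both inputs are positive at the optimum. There the lysine and metabolisable energy constraints are tight.
Optimal quantities: cassava meal = 0.3949 kg, sunflower meal = 2.492 kg.
Objective = 0.21·0.3949 + 0.44·2.492 = 1.1794.

$1.18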